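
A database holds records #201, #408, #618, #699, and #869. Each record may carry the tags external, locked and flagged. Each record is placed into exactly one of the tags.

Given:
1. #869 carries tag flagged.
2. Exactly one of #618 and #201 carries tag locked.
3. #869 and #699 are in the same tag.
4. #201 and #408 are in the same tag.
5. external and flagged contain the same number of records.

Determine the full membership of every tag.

external = {#201, #408}; locked = {#618}; flagged = {#699, #869}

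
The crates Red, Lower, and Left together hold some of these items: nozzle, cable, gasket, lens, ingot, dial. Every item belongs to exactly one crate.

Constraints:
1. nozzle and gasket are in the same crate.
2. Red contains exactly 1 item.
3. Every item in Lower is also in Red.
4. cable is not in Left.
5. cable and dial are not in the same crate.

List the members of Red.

Red = {cable}

From (4): cable ∉ Left.
Suppose nozzle ∈ Red: no assignment then satisfies all the clues, so nozzle ∉ Red.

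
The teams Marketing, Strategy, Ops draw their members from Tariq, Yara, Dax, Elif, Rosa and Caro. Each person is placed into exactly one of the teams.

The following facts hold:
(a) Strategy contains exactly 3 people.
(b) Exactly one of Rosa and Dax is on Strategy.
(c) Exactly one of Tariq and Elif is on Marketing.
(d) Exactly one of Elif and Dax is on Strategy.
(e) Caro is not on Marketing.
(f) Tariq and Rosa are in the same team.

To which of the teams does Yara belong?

Yara: Strategy

From (e): Caro ∉ Marketing.
Suppose Yara ∈ Marketing: no assignment then satisfies all the clues, so Yara ∉ Marketing.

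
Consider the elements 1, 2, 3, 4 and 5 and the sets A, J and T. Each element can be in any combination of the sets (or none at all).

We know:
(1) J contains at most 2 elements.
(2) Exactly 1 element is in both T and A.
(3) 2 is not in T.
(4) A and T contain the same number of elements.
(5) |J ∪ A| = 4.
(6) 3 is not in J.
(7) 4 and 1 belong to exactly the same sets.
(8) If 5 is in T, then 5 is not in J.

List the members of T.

T = {3, 5}

From (3): 2 ∉ T.
From (6): 3 ∉ J.
Suppose 1 ∈ T: no assignment then satisfies all the clues, so 1 ∉ T.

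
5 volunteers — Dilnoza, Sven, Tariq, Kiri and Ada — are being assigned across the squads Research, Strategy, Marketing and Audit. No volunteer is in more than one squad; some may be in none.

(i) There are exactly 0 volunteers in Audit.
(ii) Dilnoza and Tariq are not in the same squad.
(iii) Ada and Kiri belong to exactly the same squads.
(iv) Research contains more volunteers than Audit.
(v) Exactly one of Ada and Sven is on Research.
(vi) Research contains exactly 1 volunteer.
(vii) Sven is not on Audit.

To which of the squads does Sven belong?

From (vii): Sven ∉ Audit.
(i): Audit already has 0, so the rest are out.
Suppose Sven ∉ Research: no assignment then satisfies all the clues, so Sven ∈ Research.

Sven: Research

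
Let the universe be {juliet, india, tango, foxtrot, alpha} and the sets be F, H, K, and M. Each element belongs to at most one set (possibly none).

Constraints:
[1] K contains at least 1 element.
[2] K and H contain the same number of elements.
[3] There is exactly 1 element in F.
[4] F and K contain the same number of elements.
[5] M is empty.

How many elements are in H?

1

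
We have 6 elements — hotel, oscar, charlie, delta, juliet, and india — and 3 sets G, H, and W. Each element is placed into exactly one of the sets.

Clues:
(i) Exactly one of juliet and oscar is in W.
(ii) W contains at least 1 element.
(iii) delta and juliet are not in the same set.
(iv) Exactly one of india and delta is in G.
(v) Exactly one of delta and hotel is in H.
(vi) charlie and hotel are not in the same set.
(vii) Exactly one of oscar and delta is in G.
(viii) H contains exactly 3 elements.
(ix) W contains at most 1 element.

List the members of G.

G = {charlie, delta}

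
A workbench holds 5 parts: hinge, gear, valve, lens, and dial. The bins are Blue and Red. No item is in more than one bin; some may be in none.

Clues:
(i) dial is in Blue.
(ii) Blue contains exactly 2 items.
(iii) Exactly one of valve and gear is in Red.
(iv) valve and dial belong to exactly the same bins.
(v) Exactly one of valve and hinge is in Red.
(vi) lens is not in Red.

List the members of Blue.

Blue = {dial, valve}

From (i): dial ∈ Blue.
From (vi): lens ∉ Red.
(iv): valve matches dial: valve ∈ Blue.
(v) (exactly one): hinge ∈ Red.
(ii): Blue already has 2, so the rest are out.
(iii) (exactly one): gear ∈ Red.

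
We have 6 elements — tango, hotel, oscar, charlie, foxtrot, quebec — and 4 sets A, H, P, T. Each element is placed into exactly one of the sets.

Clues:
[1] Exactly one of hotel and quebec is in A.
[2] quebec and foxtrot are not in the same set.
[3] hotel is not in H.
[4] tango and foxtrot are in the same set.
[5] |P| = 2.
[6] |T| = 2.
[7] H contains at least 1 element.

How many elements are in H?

1

From (3): hotel ∉ H.
Suppose tango ∈ A: no assignment then satisfies all the clues, so tango ∉ A.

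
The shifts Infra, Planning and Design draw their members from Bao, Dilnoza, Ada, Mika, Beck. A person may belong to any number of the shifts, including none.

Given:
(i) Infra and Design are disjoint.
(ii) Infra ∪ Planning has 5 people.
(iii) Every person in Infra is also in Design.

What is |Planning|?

5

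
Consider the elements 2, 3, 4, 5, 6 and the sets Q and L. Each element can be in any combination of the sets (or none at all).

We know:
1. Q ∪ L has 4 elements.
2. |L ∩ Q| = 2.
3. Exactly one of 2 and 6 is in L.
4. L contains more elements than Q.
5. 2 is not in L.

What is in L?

L = {3, 4, 5, 6}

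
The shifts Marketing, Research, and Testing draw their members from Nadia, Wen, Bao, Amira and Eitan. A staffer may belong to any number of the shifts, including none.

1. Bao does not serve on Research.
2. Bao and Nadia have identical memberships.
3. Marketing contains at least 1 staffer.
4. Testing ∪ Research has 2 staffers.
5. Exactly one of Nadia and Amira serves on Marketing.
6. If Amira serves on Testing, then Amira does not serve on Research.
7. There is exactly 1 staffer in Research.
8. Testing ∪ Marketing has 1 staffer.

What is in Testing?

Testing = {Amira}

From (1): Bao ∉ Research.
(2): Nadia matches Bao: Nadia ∉ Research.
Suppose Nadia ∈ Testing: no assignment then satisfies all the clues, so Nadia ∉ Testing.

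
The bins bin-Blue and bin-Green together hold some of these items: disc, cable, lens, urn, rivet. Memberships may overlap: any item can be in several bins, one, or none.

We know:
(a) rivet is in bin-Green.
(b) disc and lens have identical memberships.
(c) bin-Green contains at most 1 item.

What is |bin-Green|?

From (a): rivet ∈ bin-Green.
(c): bin-Green already has 1, so the rest are out.

1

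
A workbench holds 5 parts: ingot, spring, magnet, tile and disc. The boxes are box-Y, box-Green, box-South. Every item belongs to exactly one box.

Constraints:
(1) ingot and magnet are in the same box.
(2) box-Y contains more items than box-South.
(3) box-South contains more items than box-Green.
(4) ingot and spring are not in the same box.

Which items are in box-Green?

box-Green = {}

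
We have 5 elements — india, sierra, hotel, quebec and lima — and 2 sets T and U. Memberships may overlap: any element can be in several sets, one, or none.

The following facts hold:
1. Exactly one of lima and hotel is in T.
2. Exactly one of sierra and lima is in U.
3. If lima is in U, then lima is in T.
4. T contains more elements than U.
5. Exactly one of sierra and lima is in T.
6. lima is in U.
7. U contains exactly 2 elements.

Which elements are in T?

T = {india, lima, quebec}

From (6): lima ∈ U.
(2) (exactly one): sierra ∉ U.
(3): lima ∈ T.
(5) (exactly one): sierra ∉ T.
(1) (exactly one): hotel ∉ T.
Suppose india ∉ T: no assignment then satisfies all the clues, so india ∈ T.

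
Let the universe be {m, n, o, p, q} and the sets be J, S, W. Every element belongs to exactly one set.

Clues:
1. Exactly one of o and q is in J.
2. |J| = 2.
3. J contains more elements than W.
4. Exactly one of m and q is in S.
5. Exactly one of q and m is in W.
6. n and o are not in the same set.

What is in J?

J = {o, p}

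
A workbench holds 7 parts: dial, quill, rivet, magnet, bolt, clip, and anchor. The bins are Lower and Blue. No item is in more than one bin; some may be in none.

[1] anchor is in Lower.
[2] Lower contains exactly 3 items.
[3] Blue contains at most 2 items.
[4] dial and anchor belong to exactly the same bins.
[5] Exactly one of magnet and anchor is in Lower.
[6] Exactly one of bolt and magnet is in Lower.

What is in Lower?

From (1): anchor ∈ Lower.
(4): dial matches anchor: dial ∈ Lower.
(5) (exactly one): magnet ∉ Lower.
(6) (exactly one): bolt ∈ Lower.
(2): Lower already has 3, so the rest are out.

Lower = {anchor, bolt, dial}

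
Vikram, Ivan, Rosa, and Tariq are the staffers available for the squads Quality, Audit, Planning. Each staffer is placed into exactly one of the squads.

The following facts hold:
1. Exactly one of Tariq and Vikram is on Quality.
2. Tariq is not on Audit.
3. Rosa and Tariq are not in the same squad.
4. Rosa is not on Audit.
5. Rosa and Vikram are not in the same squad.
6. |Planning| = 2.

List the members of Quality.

From (2): Tariq ∉ Audit.
From (4): Rosa ∉ Audit.
Suppose Vikram ∈ Quality: no assignment then satisfies all the clues, so Vikram ∉ Quality.

Quality = {Tariq}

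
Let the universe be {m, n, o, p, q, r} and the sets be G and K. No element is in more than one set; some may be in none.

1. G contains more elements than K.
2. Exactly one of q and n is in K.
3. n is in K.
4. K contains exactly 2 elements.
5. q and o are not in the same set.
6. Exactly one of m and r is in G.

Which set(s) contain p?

From (3): n ∈ K.
(2) (exactly one): q ∉ K.
Suppose p ∉ G: no assignment then satisfies all the clues, so p ∈ G.

p: G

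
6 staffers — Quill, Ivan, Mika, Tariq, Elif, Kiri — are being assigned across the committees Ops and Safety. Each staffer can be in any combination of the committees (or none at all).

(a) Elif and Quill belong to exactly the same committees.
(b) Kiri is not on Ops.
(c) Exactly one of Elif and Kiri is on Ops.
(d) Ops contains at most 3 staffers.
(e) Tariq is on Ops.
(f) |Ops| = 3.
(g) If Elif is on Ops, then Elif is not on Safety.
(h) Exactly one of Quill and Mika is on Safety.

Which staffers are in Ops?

From (b): Kiri ∉ Ops.
From (e): Tariq ∈ Ops.
(c) (exactly one): Elif ∈ Ops.
(g): Elif ∉ Safety.
(a): Quill matches Elif: Quill ∈ Ops.
(a): Quill matches Elif: Quill ∉ Safety.
(d): Ops already has 3, so the rest are out.
(h) (exactly one): Mika ∈ Safety.

Ops = {Elif, Quill, Tariq}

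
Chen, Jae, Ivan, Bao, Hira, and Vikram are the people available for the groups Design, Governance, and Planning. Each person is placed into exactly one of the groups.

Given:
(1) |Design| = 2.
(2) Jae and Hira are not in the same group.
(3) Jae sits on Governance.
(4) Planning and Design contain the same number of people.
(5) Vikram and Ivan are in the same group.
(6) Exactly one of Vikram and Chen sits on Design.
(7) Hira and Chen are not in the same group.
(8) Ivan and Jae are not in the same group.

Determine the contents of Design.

Design = {Ivan, Vikram}

From (3): Jae ∈ Governance.
(2): Hira ∉ Governance.
(8): Ivan ∉ Governance.
(5): Vikram matches Ivan: Vikram ∉ Governance.
Suppose Chen ∈ Design: no assignment then satisfies all the clues, so Chen ∉ Design.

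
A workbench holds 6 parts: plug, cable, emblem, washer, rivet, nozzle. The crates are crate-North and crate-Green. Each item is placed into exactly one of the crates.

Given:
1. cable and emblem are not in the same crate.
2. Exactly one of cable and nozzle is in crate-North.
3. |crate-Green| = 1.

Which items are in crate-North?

crate-North = {emblem, nozzle, plug, rivet, washer}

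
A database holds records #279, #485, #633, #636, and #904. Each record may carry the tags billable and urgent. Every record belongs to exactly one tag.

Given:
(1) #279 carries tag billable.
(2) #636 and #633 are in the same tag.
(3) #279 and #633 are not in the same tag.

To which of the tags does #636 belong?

#636: urgent

From (1): #279 ∈ billable.
(3): #633 ∉ billable.
Only one tag left: #633 ∈ urgent.
(2): #636 matches #633: #636 ∉ billable.
(2): #636 matches #633: #636 ∈ urgent.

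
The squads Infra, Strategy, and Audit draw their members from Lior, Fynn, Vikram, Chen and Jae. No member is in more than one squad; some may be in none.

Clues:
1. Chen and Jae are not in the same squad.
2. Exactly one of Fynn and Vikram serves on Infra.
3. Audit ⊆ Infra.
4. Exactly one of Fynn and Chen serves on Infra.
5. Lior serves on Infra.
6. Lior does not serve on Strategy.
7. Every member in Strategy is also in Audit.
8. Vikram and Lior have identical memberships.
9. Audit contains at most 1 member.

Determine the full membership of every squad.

Infra = {Chen, Lior, Vikram}; Strategy = {}; Audit = {}

From (5): Lior ∈ Infra.
(8): Vikram matches Lior: Vikram ∈ Infra.
(2) (exactly one): Fynn ∉ Infra.
(3) contrapositive: Fynn ∉ Audit.
(4) (exactly one): Chen ∈ Infra.
(7) contrapositive: Fynn ∉ Strategy.
(1): Jae ∉ Infra.
(3) contrapositive: Jae ∉ Audit.
(7) contrapositive: Jae ∉ Strategy.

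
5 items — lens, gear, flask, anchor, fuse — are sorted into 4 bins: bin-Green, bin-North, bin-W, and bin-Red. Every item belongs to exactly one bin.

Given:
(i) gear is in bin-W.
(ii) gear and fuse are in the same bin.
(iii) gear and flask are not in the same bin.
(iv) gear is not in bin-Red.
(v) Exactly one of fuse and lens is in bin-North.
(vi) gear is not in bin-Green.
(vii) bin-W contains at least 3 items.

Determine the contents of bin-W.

bin-W = {anchor, fuse, gear}

From (i): gear ∈ bin-W.
(ii): fuse matches gear: fuse ∉ bin-Green.
(ii): fuse matches gear: fuse ∉ bin-North.
(ii): fuse matches gear: fuse ∈ bin-W.
(iii): flask ∉ bin-W.
(v) (exactly one): lens ∈ bin-North.
(vii): only 3 candidates remain for bin-W, so all are in.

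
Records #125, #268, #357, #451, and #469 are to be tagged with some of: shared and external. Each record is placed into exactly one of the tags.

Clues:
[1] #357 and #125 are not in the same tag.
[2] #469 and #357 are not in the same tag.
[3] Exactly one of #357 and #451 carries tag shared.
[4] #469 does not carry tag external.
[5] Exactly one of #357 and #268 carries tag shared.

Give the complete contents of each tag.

shared = {#125, #268, #451, #469}; external = {#357}

From (4): #469 ∉ external.
Only one tag left: #469 ∈ shared.
(2): #357 ∉ shared.
(3) (exactly one): #451 ∈ shared.
(5) (exactly one): #268 ∈ shared.
Only one tag left: #357 ∈ external.
(1): #125 ∉ external.
Only one tag left: #125 ∈ shared.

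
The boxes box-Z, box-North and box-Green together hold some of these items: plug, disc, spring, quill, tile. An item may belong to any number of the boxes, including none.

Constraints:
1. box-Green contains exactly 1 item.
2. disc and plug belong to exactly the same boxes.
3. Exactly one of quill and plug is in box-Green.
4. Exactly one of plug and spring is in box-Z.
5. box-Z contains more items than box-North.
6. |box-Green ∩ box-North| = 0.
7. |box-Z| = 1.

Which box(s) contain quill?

quill: box-Green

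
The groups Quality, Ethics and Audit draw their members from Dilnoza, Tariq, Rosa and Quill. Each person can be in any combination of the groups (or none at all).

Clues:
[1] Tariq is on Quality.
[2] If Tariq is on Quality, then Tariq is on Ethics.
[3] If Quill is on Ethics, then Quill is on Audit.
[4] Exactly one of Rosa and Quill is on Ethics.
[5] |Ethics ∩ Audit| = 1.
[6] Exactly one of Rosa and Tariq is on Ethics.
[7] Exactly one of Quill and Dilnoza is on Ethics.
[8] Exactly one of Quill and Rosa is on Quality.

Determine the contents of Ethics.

From (1): Tariq ∈ Quality.
(2): Tariq ∈ Ethics.
(6) (exactly one): Rosa ∉ Ethics.
(4) (exactly one): Quill ∈ Ethics.
(7) (exactly one): Dilnoza ∉ Ethics.
(3): Quill ∈ Audit.

Ethics = {Quill, Tariq}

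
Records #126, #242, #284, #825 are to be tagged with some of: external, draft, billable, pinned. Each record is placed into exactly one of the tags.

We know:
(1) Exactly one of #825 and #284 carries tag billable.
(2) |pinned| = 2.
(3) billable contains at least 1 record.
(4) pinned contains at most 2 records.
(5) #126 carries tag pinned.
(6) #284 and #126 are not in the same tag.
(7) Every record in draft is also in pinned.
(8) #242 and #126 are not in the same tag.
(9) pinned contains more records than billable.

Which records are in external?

From (5): #126 ∈ pinned.
(6): #284 ∉ pinned.
(7) contrapositive: #284 ∉ draft.
(8): #242 ∉ pinned.
(2): only 2 candidates remain for pinned, so all are in.
(7) contrapositive: #242 ∉ draft.
(1) (exactly one): #284 ∈ billable.
Suppose #242 ∉ external: no assignment then satisfies all the clues, so #242 ∈ external.

external = {#242}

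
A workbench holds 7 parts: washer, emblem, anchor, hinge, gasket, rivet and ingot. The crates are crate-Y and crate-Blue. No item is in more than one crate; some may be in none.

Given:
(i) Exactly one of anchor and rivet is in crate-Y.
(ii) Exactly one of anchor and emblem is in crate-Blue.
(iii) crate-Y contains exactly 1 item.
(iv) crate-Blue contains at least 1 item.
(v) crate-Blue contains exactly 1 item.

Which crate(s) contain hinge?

hinge: none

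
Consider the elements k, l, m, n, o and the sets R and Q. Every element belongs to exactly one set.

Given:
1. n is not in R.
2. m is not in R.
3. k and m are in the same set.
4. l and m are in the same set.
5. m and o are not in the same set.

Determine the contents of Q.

From (1): n ∉ R.
From (2): m ∉ R.
(3): k matches m: k ∉ R.
(4): l matches m: l ∉ R.
Only one set left: k ∈ Q.
Only one set left: l ∈ Q.
Only one set left: m ∈ Q.
Only one set left: n ∈ Q.
(5): o ∉ Q.
Only one set left: o ∈ R.

Q = {k, l, m, n}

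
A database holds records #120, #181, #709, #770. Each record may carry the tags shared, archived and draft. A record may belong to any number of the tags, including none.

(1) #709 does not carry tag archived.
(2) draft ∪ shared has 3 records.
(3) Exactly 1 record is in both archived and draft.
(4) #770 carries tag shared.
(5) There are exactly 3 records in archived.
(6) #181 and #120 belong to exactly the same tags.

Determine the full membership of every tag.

shared = {#120, #181, #770}; archived = {#120, #181, #770}; draft = {#770}

From (1): #709 ∉ archived.
From (4): #770 ∈ shared.
(5): only 3 candidates remain for archived, so all are in.
Suppose #120 ∉ shared: no assignment then satisfies all the clues, so #120 ∈ shared.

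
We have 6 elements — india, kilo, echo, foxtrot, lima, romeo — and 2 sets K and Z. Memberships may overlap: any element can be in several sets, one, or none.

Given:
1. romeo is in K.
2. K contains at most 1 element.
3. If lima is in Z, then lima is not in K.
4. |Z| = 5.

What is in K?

From (1): romeo ∈ K.
(2): K already has 1, so the rest are out.

K = {romeo}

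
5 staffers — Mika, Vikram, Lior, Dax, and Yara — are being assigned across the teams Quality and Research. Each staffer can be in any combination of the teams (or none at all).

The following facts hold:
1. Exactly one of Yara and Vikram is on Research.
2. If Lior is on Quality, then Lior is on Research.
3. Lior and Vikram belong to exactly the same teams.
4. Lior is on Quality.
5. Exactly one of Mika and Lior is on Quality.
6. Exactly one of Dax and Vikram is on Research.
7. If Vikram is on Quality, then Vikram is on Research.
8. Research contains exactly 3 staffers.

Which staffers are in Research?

From (4): Lior ∈ Quality.
(2): Lior ∈ Research.
(3): Vikram matches Lior: Vikram ∈ Quality.
(3): Vikram matches Lior: Vikram ∈ Research.
(5) (exactly one): Mika ∉ Quality.
(6) (exactly one): Dax ∉ Research.
(1) (exactly one): Yara ∉ Research.
(8): only 3 candidates remain for Research, so all are in.

Research = {Lior, Mika, Vikram}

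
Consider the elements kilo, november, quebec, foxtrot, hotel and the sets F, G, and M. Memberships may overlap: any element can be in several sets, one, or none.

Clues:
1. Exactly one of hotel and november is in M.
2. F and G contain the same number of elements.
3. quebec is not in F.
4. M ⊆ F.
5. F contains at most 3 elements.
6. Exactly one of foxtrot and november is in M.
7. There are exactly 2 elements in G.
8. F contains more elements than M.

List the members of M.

M = {november}

From (3): quebec ∉ F.
(4) contrapositive: quebec ∉ M.
Suppose kilo ∈ M: no assignment then satisfies all the clues, so kilo ∉ M.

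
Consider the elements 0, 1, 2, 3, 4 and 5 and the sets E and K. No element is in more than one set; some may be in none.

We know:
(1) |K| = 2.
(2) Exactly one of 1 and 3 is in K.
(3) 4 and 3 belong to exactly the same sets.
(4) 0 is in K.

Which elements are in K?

K = {0, 1}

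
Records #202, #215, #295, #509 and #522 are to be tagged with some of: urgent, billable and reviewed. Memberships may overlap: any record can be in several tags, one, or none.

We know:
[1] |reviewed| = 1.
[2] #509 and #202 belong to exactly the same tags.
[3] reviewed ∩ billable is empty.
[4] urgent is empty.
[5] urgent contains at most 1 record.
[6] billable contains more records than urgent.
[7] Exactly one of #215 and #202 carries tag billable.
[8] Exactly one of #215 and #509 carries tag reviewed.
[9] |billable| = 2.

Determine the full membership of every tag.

urgent = {}; billable = {#202, #509}; reviewed = {#215}

(4): urgent already has 0, so the rest are out.
Suppose #202 ∉ billable: no assignment then satisfies all the clues, so #202 ∈ billable.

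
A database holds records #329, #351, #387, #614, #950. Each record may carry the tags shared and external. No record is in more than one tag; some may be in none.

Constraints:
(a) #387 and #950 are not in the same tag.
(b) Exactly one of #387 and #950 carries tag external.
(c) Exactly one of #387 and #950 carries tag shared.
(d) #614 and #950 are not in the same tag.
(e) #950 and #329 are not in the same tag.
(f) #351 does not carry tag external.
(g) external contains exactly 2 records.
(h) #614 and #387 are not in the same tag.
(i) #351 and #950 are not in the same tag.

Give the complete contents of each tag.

shared = {#950}; external = {#329, #387}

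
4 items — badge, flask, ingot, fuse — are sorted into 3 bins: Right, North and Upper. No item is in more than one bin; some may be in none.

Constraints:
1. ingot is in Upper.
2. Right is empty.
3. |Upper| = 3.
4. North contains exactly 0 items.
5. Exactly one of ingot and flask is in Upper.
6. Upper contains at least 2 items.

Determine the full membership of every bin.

From (1): ingot ∈ Upper.
(2): Right already has 0, so the rest are out.
(4): North already has 0, so the rest are out.
(5) (exactly one): flask ∉ Upper.
(3): only 3 candidates remain for Upper, so all are in.

Right = {}; North = {}; Upper = {badge, fuse, ingot}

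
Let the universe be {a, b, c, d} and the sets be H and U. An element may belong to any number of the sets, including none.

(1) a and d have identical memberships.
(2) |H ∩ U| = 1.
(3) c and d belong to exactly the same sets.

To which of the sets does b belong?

b: H, U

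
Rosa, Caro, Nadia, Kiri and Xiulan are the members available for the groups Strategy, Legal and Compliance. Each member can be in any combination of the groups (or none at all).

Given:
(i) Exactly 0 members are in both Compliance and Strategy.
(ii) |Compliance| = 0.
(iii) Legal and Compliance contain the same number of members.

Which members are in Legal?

Legal = {}

(ii): Compliance already has 0, so the rest are out.
Suppose Rosa ∈ Legal: no assignment then satisfies all the clues, so Rosa ∉ Legal.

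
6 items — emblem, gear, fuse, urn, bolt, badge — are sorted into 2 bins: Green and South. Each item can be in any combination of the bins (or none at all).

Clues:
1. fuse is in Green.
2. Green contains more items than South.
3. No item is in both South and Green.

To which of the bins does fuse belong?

From (1): fuse ∈ Green.
(3) (disjoint): fuse ∉ South.

fuse: Green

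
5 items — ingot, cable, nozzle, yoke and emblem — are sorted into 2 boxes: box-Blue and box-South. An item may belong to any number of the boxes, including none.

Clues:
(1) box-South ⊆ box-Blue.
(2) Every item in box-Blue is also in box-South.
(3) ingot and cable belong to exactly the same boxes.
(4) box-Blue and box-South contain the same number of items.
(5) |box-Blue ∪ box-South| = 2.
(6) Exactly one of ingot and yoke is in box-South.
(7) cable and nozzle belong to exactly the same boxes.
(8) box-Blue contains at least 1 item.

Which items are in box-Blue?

box-Blue = {emblem, yoke}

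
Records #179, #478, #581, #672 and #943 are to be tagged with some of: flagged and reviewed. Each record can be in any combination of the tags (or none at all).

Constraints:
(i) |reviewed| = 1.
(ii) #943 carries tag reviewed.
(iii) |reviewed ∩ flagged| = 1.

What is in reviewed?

reviewed = {#943}

From (ii): #943 ∈ reviewed.
(i): reviewed already has 1, so the rest are out.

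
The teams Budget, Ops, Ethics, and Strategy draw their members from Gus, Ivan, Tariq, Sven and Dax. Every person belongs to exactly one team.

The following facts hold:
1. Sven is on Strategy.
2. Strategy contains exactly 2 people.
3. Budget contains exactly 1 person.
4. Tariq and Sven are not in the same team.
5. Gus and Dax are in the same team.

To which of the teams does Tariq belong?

From (1): Sven ∈ Strategy.
(4): Tariq ∉ Strategy.
Suppose Tariq ∉ Budget: no assignment then satisfies all the clues, so Tariq ∈ Budget.

Tariq: Budget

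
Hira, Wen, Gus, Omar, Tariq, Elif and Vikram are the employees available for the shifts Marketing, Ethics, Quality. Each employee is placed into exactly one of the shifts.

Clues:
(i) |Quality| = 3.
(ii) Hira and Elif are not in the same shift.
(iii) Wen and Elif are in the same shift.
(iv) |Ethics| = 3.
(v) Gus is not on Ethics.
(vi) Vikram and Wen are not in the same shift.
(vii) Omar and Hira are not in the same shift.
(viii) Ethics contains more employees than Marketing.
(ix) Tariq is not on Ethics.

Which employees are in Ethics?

Ethics = {Elif, Omar, Wen}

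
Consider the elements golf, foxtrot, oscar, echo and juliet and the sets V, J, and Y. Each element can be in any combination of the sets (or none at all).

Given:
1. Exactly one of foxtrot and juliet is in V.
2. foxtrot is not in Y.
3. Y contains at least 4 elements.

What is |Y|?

4

From (2): foxtrot ∉ Y.
(3): only 4 candidates remain for Y, so all are in.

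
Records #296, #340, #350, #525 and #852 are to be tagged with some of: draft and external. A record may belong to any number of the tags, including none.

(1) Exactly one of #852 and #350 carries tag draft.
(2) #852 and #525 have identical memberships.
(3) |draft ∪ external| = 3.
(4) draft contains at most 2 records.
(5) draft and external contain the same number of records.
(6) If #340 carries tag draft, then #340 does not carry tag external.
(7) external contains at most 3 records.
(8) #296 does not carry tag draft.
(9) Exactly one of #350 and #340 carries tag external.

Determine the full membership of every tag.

draft = {#340, #350}; external = {#296, #350}

From (8): #296 ∉ draft.
Suppose #296 ∉ external: no assignment then satisfies all the clues, so #296 ∈ external.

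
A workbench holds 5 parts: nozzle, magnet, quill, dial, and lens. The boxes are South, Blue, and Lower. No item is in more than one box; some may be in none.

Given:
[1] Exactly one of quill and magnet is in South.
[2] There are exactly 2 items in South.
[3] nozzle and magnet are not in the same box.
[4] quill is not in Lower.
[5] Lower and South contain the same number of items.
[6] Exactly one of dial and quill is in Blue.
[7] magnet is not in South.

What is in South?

South = {nozzle, quill}

From (4): quill ∉ Lower.
From (7): magnet ∉ South.
(1) (exactly one): quill ∈ South.
(6) (exactly one): dial ∈ Blue.
Suppose nozzle ∉ South: no assignment then satisfies all the clues, so nozzle ∈ South.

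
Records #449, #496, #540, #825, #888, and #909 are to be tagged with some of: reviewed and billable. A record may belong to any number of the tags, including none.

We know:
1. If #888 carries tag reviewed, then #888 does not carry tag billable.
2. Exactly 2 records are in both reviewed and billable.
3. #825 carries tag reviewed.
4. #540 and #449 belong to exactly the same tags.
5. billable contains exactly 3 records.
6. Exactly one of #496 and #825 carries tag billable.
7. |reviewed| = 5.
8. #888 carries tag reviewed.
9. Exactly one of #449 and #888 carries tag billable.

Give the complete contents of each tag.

reviewed = {#449, #540, #825, #888, #909}; billable = {#449, #496, #540}

From (3): #825 ∈ reviewed.
From (8): #888 ∈ reviewed.
(1): #888 ∉ billable.
(9) (exactly one): #449 ∈ billable.
(4): #540 matches #449: #540 ∈ billable.
Suppose #449 ∉ reviewed: no assignment then satisfies all the clues, so #449 ∈ reviewed.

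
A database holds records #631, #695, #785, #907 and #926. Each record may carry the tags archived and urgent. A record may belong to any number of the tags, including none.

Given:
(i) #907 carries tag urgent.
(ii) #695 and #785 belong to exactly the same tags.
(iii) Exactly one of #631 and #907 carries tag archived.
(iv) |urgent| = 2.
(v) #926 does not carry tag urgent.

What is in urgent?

urgent = {#631, #907}

From (i): #907 ∈ urgent.
From (v): #926 ∉ urgent.
Suppose #631 ∉ urgent: no assignment then satisfies all the clues, so #631 ∈ urgent.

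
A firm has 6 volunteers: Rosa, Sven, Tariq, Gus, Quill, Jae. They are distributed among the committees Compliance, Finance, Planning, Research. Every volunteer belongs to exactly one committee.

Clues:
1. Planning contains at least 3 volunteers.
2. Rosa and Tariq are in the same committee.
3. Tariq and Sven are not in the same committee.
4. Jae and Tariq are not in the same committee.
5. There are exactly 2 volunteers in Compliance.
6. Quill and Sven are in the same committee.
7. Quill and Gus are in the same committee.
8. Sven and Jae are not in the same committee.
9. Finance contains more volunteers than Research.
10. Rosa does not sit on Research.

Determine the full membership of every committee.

Compliance = {Rosa, Tariq}; Finance = {Jae}; Planning = {Gus, Quill, Sven}; Research = {}

From (10): Rosa ∉ Research.
(2): Tariq matches Rosa: Tariq ∉ Research.
Suppose Rosa ∉ Compliance: no assignment then satisfies all the clues, so Rosa ∈ Compliance.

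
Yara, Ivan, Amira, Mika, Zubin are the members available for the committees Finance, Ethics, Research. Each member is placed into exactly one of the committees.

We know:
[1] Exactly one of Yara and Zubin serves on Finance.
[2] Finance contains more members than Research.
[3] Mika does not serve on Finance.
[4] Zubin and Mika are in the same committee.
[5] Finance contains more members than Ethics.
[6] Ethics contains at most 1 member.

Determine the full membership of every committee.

From (3): Mika ∉ Finance.
(4): Zubin matches Mika: Zubin ∉ Finance.
(1) (exactly one): Yara ∈ Finance.
Suppose Ivan ∉ Finance: no assignment then satisfies all the clues, so Ivan ∈ Finance.

Finance = {Amira, Ivan, Yara}; Ethics = {}; Research = {Mika, Zubin}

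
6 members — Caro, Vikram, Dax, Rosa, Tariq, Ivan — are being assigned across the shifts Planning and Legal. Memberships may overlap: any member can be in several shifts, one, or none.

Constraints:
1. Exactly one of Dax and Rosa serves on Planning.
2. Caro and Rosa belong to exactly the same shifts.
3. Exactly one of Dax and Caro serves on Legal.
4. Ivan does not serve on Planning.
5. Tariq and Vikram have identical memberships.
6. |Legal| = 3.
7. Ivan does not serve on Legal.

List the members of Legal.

Legal = {Dax, Tariq, Vikram}

From (4): Ivan ∉ Planning.
From (7): Ivan ∉ Legal.
Suppose Caro ∈ Legal: no assignment then satisfies all the clues, so Caro ∉ Legal.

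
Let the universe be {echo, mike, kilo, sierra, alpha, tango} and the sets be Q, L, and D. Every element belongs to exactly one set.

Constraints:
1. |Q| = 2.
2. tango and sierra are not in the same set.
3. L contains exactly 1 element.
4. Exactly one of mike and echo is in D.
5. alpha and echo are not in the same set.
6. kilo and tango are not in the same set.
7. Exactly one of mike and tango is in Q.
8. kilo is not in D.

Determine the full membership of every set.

Q = {echo, tango}; L = {kilo}; D = {alpha, mike, sierra}

From (8): kilo ∉ D.
Suppose echo ∉ Q: no assignment then satisfies all the clues, so echo ∈ Q.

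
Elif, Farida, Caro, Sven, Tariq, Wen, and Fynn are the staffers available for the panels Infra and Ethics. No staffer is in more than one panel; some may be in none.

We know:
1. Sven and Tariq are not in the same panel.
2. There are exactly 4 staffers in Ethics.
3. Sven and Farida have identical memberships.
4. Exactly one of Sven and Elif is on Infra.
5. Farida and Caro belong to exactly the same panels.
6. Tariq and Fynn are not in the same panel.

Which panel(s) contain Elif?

Elif: Infra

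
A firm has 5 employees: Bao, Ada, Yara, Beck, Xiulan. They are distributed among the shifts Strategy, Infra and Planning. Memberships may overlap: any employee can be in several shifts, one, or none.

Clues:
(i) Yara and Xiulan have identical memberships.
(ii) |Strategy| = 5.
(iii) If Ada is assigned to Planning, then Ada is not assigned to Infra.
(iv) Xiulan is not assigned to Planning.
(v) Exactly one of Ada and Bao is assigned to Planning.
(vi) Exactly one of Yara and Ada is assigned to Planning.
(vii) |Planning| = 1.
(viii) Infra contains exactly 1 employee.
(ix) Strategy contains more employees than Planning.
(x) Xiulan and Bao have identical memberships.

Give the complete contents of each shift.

Strategy = {Ada, Bao, Beck, Xiulan, Yara}; Infra = {Beck}; Planning = {Ada}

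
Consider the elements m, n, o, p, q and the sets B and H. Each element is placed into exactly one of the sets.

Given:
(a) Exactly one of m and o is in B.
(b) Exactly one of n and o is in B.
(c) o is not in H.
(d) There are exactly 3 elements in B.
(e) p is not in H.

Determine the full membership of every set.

B = {o, p, q}; H = {m, n}

From (c): o ∉ H.
From (e): p ∉ H.
Only one set left: o ∈ B.
Only one set left: p ∈ B.
(a) (exactly one): m ∉ B.
(b) (exactly one): n ∉ B.
(d): only 3 candidates remain for B, so all are in.
Only one set left: m ∈ H.
Only one set left: n ∈ H.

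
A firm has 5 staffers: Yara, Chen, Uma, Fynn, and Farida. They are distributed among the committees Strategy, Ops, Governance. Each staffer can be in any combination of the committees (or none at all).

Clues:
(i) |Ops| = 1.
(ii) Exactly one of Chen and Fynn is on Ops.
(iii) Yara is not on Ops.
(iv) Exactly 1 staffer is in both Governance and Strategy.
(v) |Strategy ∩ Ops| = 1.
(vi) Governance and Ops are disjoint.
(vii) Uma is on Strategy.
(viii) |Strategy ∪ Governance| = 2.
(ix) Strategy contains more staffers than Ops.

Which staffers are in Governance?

From (iii): Yara ∉ Ops.
From (vii): Uma ∈ Strategy.
Suppose Yara ∈ Governance: no assignment then satisfies all the clues, so Yara ∉ Governance.

Governance = {Uma}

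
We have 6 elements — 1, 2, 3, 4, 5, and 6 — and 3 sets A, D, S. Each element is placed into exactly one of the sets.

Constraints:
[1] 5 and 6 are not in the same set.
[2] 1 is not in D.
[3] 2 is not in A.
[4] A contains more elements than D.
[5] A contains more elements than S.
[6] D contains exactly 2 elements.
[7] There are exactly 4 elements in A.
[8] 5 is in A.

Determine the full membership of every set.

From (2): 1 ∉ D.
From (3): 2 ∉ A.
From (8): 5 ∈ A.
(1): 6 ∉ A.
(7): only 4 candidates remain for A, so all are in.
(6): only 2 candidates remain for D, so all are in.

A = {1, 3, 4, 5}; D = {2, 6}; S = {}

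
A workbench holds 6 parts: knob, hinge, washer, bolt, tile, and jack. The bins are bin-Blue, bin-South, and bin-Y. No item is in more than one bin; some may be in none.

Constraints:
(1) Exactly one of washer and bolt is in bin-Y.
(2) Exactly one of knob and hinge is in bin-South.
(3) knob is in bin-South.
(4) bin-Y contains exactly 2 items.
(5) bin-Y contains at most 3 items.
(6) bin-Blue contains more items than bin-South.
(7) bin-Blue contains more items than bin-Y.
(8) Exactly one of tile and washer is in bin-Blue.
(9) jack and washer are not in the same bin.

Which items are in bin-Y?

bin-Y = {hinge, washer}

From (3): knob ∈ bin-South.
(2) (exactly one): hinge ∉ bin-South.
Suppose hinge ∉ bin-Y: no assignment then satisfies all the clues, so hinge ∈ bin-Y.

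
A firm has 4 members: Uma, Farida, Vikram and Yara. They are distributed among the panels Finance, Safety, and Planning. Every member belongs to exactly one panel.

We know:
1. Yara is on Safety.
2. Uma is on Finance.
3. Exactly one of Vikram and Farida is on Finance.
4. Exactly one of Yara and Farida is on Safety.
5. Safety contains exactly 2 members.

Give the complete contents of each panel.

Finance = {Farida, Uma}; Safety = {Vikram, Yara}; Planning = {}

From (1): Yara ∈ Safety.
From (2): Uma ∈ Finance.
(4) (exactly one): Farida ∉ Safety.
(5): only 2 candidates remain for Safety, so all are in.
(3) (exactly one): Farida ∈ Finance.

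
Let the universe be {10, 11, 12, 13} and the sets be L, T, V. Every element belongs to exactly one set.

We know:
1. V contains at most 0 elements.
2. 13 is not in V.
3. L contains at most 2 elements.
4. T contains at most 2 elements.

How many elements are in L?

2

From (2): 13 ∉ V.
(1): V already has 0, so the rest are out.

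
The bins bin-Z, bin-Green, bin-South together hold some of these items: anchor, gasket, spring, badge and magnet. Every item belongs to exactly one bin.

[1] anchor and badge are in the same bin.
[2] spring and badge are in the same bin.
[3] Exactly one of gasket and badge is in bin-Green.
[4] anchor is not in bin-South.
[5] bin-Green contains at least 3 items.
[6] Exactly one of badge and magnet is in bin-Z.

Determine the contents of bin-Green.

bin-Green = {anchor, badge, spring}

From (4): anchor ∉ bin-South.
(1): badge matches anchor: badge ∉ bin-South.
(2): spring matches badge: spring ∉ bin-South.
Suppose anchor ∉ bin-Green: no assignment then satisfies all the clues, so anchor ∈ bin-Green.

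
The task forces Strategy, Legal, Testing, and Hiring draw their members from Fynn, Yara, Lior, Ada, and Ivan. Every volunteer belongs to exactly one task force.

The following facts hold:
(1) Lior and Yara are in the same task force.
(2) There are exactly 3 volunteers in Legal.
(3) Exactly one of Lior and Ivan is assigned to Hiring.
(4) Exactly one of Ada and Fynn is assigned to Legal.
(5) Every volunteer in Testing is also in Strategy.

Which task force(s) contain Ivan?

Ivan: Hiring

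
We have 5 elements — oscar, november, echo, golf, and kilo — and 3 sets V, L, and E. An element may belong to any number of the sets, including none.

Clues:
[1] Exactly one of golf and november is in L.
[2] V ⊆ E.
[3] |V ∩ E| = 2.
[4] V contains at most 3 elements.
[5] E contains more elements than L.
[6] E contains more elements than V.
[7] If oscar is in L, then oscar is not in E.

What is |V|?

2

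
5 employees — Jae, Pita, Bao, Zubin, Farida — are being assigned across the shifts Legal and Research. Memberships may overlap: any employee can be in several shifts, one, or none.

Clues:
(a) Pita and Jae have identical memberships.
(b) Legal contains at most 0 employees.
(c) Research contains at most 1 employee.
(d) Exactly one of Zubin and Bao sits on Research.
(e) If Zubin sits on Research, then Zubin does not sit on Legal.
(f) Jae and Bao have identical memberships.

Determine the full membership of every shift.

Legal = {}; Research = {Zubin}

(b): Legal already has 0, so the rest are out.
Suppose Jae ∈ Research: no assignment then satisfies all the clues, so Jae ∉ Research.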